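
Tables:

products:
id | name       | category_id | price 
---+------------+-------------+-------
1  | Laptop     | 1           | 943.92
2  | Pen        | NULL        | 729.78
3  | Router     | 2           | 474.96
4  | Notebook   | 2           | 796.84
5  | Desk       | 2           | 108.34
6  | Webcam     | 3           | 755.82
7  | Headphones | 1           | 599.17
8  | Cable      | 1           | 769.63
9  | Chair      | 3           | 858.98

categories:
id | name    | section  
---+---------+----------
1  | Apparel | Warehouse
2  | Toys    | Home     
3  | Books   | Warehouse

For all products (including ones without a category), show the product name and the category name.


LEFT JOIN keeps every row from products (the left table); where category_id has no match in categories, the category columns become NULL. Walk through each product:
  - product 1 (Laptop): category_id=1 -> matches Apparel
  - product 2 (Pen): category_id=NULL, no match -> kept with NULL
  - product 3 (Router): category_id=2 -> matches Toys
  - product 4 (Notebook): category_id=2 -> matches Toys
  - product 5 (Desk): category_id=2 -> matches Toys
  - product 6 (Webcam): category_id=3 -> matches Books
  - product 7 (Headphones): category_id=1 -> matches Apparel
  - product 8 (Cable): category_id=1 -> matches Apparel
  - product 9 (Chair): category_id=3 -> matches Books
All 9 rows appear; 1 has NULL category.

SQL:
SELECT a.name, b.name AS category
FROM products a
LEFT JOIN categories b ON a.category_id = b.id

Result:
name       | category
-----------+---------
Laptop     | Apparel 
Pen        | NULL    
Router     | Toys    
Notebook   | Toys    
Desk       | Toys    
Webcam     | Books   
Headphones | Apparel 
Cable      | Apparel 
Chair      | Books   


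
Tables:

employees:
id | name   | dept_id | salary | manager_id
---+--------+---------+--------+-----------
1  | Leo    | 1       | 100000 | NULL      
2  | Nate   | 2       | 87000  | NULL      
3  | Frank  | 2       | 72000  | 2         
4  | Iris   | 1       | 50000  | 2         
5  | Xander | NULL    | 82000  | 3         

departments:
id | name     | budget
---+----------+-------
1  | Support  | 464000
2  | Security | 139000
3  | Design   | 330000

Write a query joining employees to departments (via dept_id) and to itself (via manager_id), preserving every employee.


Two LEFT JOINs from the same base table employees: one to departments via dept_id, one to employees itself via manager_id. Both are LEFT so every employee is preserved.
Match against departments:
  - employee 1 (Leo): dept_id=1 -> matches Support
  - employee 2 (Nate): dept_id=2 -> matches Security
  - employee 3 (Frank): dept_id=2 -> matches Security
  - employee 4 (Iris): dept_id=1 -> matches Support
  - employee 5 (Xander): dept_id=NULL, no match -> kept with NULL
Match against employees (self):
  - employee 1 (Leo): manager_id=NULL -> NULL
  - employee 2 (Nate): manager_id=NULL -> NULL
  - employee 3 (Frank): manager_id=2 -> Nate
  - employee 4 (Iris): manager_id=2 -> Nate
  - employee 5 (Xander): manager_id=3 -> Frank

SQL:
SELECT a.name, b.name AS department, c.name AS manager
FROM employees a
LEFT JOIN departments b ON a.dept_id = b.id
LEFT JOIN employees c ON a.manager_id = c.id

Result:
name   | department | manager
-------+------------+--------
Leo    | Support    | NULL   
Nate   | Security   | NULL   
Frank  | Security   | Nate   
Iris   | Support    | Nate   
Xander | NULL       | Frank  


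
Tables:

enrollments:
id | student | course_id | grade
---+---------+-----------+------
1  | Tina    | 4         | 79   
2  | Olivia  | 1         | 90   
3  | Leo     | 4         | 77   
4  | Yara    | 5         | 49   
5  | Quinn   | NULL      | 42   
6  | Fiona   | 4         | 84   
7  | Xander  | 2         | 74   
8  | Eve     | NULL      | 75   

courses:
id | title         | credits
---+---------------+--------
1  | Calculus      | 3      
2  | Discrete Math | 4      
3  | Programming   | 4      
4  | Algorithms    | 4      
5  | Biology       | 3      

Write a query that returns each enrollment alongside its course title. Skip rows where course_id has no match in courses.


INNER JOIN keeps only enrollments rows whose course_id matches an id in courses. Walk through each enrollment:
  - enrollment 1 (Tina): course_id=4 -> matches Algorithms
  - enrollment 2 (Olivia): course_id=1 -> matches Calculus
  - enrollment 3 (Leo): course_id=4 -> matches Algorithms
  - enrollment 4 (Yara): course_id=5 -> matches Biology
  - enrollment 5 (Quinn): course_id=NULL, no match -> dropped
  - enrollment 6 (Fiona): course_id=4 -> matches Algorithms
  - enrollment 7 (Xander): course_id=2 -> matches Discrete Math
  - enrollment 8 (Eve): course_id=NULL, no match -> dropped
So 2 of 8 rows are dropped.

SQL:
SELECT a.student, b.title AS course
FROM enrollments a
INNER JOIN courses b ON a.course_id = b.id

Result:
student | course       
--------+--------------
Tina    | Algorithms   
Olivia  | Calculus     
Leo     | Algorithms   
Yara    | Biology      
Fiona   | Algorithms   
Xander  | Discrete Math


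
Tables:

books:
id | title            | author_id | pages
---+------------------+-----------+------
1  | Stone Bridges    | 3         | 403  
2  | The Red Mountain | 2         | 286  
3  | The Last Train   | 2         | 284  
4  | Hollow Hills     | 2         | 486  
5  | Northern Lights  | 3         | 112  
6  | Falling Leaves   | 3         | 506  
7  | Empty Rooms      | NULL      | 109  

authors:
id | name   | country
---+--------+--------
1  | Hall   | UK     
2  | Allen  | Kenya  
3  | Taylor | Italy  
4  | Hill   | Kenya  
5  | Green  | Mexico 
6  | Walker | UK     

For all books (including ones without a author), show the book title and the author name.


LEFT JOIN keeps every row from books (the left table); where author_id has no match in authors, the author columns become NULL. Walk through each book:
  - book 1 (Stone Bridges): author_id=3 -> matches Taylor
  - book 2 (The Red Mountain): author_id=2 -> matches Allen
  - book 3 (The Last Train): author_id=2 -> matches Allen
  - book 4 (Hollow Hills): author_id=2 -> matches Allen
  - book 5 (Northern Lights): author_id=3 -> matches Taylor
  - book 6 (Falling Leaves): author_id=3 -> matches Taylor
  - book 7 (Empty Rooms): author_id=NULL, no match -> kept with NULL
All 7 rows appear; 1 has NULL author.

SQL:
SELECT a.title, b.name AS author
FROM books a
LEFT JOIN authors b ON a.author_id = b.id

Result:
title            | author
-----------------+-------
Stone Bridges    | Taylor
The Red Mountain | Allen 
The Last Train   | Allen 
Hollow Hills     | Allen 
Northern Lights  | Taylor
Falling Leaves   | Taylor
Empty Rooms      | NULL  


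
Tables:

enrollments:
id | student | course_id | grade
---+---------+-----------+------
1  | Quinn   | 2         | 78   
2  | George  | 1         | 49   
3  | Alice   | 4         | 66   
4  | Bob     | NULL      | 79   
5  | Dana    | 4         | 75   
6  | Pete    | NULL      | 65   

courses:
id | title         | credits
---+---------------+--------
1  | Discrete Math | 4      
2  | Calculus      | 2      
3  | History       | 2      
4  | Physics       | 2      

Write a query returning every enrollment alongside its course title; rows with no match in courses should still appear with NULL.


LEFT JOIN keeps every row from enrollments (the left table); where course_id has no match in courses, the course columns become NULL. Walk through each enrollment:
  - enrollment 1 (Quinn): course_id=2 -> matches Calculus
  - enrollment 2 (George): course_id=1 -> matches Discrete Math
  - enrollment 3 (Alice): course_id=4 -> matches Physics
  - enrollment 4 (Bob): course_id=NULL, no match -> kept with NULL
  - enrollment 5 (Dana): course_id=4 -> matches Physics
  - enrollment 6 (Pete): course_id=NULL, no match -> kept with NULL
All 6 rows appear; 2 have NULL course.

SQL:
SELECT a.student, b.title AS course
FROM enrollments a
LEFT JOIN courses b ON a.course_id = b.id

Result:
student | course       
--------+--------------
Quinn   | Calculus     
George  | Discrete Math
Alice   | Physics      
Bob     | NULL         
Dana    | Physics      
Pete    | NULL         


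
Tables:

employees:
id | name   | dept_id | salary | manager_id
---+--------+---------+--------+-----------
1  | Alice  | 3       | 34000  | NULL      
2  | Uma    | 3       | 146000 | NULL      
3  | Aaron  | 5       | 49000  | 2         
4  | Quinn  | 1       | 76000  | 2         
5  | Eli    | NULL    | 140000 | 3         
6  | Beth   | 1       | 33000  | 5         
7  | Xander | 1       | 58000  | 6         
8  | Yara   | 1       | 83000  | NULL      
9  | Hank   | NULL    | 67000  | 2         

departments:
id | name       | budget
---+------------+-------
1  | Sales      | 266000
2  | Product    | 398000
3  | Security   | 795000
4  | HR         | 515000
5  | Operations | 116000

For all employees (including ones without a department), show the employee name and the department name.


LEFT JOIN keeps every row from employees (the left table); where dept_id has no match in departments, the department columns become NULL. Walk through each employee:
  - employee 1 (Alice): dept_id=3 -> matches Security
  - employee 2 (Uma): dept_id=3 -> matches Security
  - employee 3 (Aaron): dept_id=5 -> matches Operations
  - employee 4 (Quinn): dept_id=1 -> matches Sales
  - employee 5 (Eli): dept_id=NULL, no match -> kept with NULL
  - employee 6 (Beth): dept_id=1 -> matches Sales
  - employee 7 (Xander): dept_id=1 -> matches Sales
  - employee 8 (Yara): dept_id=1 -> matches Sales
  - employee 9 (Hank): dept_id=NULL, no match -> kept with NULL
All 9 rows appear; 2 have NULL department.

SQL:
SELECT a.name, b.name AS department
FROM employees a
LEFT JOIN departments b ON a.dept_id = b.id

Result:
name   | department
-------+-----------
Alice  | Security  
Uma    | Security  
Aaron  | Operations
Quinn  | Sales     
Eli    | NULL      
Beth   | Sales     
Xander | Sales     
Yara   | Sales     
Hank   | NULL      


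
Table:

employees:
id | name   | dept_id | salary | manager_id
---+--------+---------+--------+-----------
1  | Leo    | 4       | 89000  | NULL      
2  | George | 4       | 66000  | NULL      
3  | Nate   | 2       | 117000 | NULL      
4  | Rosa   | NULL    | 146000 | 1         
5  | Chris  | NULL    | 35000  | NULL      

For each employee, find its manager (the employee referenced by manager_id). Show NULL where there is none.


This is a self-join: employees is joined to a second copy of itself, matching each row's manager_id to another row's id. Use LEFT JOIN so rows with manager_id=NULL are kept.
  - employee 1 (Leo): manager_id=NULL -> NULL
  - employee 2 (George): manager_id=NULL -> NULL
  - employee 3 (Nate): manager_id=NULL -> NULL
  - employee 4 (Rosa): manager_id=1 -> Leo
  - employee 5 (Chris): manager_id=NULL -> NULL

SQL:
SELECT a.name AS item, b.name AS manager
FROM employees a
LEFT JOIN employees b ON a.manager_id = b.id

Result:
item   | manager
-------+--------
Leo    | NULL   
George | NULL   
Nate   | NULL   
Rosa   | Leo    
Chris  | NULL   


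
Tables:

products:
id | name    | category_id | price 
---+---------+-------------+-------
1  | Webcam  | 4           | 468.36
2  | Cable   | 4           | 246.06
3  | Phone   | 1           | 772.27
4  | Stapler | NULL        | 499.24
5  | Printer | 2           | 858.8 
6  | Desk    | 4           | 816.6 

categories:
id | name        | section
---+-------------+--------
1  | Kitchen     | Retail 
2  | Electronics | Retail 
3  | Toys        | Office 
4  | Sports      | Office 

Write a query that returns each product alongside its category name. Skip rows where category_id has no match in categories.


INNER JOIN keeps only products rows whose category_id matches an id in categories. Walk through each product:
  - product 1 (Webcam): category_id=4 -> matches Sports
  - product 2 (Cable): category_id=4 -> matches Sports
  - product 3 (Phone): category_id=1 -> matches Kitchen
  - product 4 (Stapler): category_id=NULL, no match -> dropped
  - product 5 (Printer): category_id=2 -> matches Electronics
  - product 6 (Desk): category_id=4 -> matches Sports
So 1 of 6 rows is dropped.

SQL:
SELECT a.name, b.name AS category
FROM products a
INNER JOIN categories b ON a.category_id = b.id

Result:
name    | category   
--------+------------
Webcam  | Sports     
Cable   | Sports     
Phone   | Kitchen    
Printer | Electronics
Desk    | Sports     


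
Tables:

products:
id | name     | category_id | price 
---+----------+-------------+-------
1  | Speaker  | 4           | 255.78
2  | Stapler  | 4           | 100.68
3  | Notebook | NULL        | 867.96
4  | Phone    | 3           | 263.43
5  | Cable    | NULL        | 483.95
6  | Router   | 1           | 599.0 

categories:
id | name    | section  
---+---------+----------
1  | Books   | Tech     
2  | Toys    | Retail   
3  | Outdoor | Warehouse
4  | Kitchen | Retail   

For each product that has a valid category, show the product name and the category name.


INNER JOIN keeps only products rows whose category_id matches an id in categories. Walk through each product:
  - product 1 (Speaker): category_id=4 -> matches Kitchen
  - product 2 (Stapler): category_id=4 -> matches Kitchen
  - product 3 (Notebook): category_id=NULL, no match -> dropped
  - product 4 (Phone): category_id=3 -> matches Outdoor
  - product 5 (Cable): category_id=NULL, no match -> dropped
  - product 6 (Router): category_id=1 -> matches Books
So 2 of 6 rows are dropped.

SQL:
SELECT a.name, b.name AS category
FROM products a
INNER JOIN categories b ON a.category_id = b.id

Result:
name    | category
--------+---------
Speaker | Kitchen 
Stapler | Kitchen 
Phone   | Outdoor 
Router  | Books   


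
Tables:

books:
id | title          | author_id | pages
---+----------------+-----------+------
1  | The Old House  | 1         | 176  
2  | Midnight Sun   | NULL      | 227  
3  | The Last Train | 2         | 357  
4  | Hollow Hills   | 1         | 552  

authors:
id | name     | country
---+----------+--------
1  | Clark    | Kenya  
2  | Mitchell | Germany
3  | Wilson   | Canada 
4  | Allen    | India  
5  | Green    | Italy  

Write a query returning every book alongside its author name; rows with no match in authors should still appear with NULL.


LEFT JOIN keeps every row from books (the left table); where author_id has no match in authors, the author columns become NULL. Walk through each book:
  - book 1 (The Old House): author_id=1 -> matches Clark
  - book 2 (Midnight Sun): author_id=NULL, no match -> kept with NULL
  - book 3 (The Last Train): author_id=2 -> matches Mitchell
  - book 4 (Hollow Hills): author_id=1 -> matches Clark
All 4 rows appear; 1 has NULL author.

SQL:
SELECT a.title, b.name AS author
FROM books a
LEFT JOIN authors b ON a.author_id = b.id

Result:
title          | author  
---------------+---------
The Old House  | Clark   
Midnight Sun   | NULL    
The Last Train | Mitchell
Hollow Hills   | Clark   


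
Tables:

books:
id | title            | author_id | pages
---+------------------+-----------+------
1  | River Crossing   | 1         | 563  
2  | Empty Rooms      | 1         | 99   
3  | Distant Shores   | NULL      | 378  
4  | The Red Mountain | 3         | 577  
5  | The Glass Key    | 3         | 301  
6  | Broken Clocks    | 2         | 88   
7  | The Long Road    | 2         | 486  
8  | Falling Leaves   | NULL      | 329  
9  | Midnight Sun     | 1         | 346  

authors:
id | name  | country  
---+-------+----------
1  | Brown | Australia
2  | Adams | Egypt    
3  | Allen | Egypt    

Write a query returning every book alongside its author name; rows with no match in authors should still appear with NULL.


LEFT JOIN keeps every row from books (the left table); where author_id has no match in authors, the author columns become NULL. Walk through each book:
  - book 1 (River Crossing): author_id=1 -> matches Brown
  - book 2 (Empty Rooms): author_id=1 -> matches Brown
  - book 3 (Distant Shores): author_id=NULL, no match -> kept with NULL
  - book 4 (The Red Mountain): author_id=3 -> matches Allen
  - book 5 (The Glass Key): author_id=3 -> matches Allen
  - book 6 (Broken Clocks): author_id=2 -> matches Adams
  - book 7 (The Long Road): author_id=2 -> matches Adams
  - book 8 (Falling Leaves): author_id=NULL, no match -> kept with NULL
  - book 9 (Midnight Sun): author_id=1 -> matches Brown
All 9 rows appear; 2 have NULL author.

SQL:
SELECT a.title, b.name AS author
FROM books a
LEFT JOIN authors b ON a.author_id = b.id

Result:
title            | author
-----------------+-------
River Crossing   | Brown 
Empty Rooms      | Brown 
Distant Shores   | NULL  
The Red Mountain | Allen 
The Glass Key    | Allen 
Broken Clocks    | Adams 
The Long Road    | Adams 
Falling Leaves   | NULL  
Midnight Sun     | Brown 


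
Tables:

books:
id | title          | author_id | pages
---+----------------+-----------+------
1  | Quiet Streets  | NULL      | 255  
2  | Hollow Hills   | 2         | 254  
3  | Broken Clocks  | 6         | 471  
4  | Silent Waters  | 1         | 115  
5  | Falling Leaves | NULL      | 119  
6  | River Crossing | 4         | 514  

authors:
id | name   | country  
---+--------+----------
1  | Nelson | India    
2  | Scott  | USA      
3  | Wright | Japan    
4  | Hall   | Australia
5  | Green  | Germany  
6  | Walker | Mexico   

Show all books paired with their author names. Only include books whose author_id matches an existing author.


INNER JOIN keeps only books rows whose author_id matches an id in authors. Walk through each book:
  - book 1 (Quiet Streets): author_id=NULL, no match -> dropped
  - book 2 (Hollow Hills): author_id=2 -> matches Scott
  - book 3 (Broken Clocks): author_id=6 -> matches Walker
  - book 4 (Silent Waters): author_id=1 -> matches Nelson
  - book 5 (Falling Leaves): author_id=NULL, no match -> dropped
  - book 6 (River Crossing): author_id=4 -> matches Hall
So 2 of 6 rows are dropped.

SQL:
SELECT a.title, b.name AS author
FROM books a
INNER JOIN authors b ON a.author_id = b.id

Result:
title          | author
---------------+-------
Hollow Hills   | Scott 
Broken Clocks  | Walker
Silent Waters  | Nelson
River Crossing | Hall  


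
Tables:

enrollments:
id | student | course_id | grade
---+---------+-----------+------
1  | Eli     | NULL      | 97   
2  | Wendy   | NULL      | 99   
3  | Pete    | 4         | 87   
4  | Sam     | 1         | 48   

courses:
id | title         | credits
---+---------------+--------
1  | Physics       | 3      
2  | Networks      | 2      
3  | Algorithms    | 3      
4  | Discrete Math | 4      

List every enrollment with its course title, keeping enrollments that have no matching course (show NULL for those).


LEFT JOIN keeps every row from enrollments (the left table); where course_id has no match in courses, the course columns become NULL. Walk through each enrollment:
  - enrollment 1 (Eli): course_id=NULL, no match -> kept with NULL
  - enrollment 2 (Wendy): course_id=NULL, no match -> kept with NULL
  - enrollment 3 (Pete): course_id=4 -> matches Discrete Math
  - enrollment 4 (Sam): course_id=1 -> matches Physics
All 4 rows appear; 2 have NULL course.

SQL:
SELECT a.student, b.title AS course
FROM enrollments a
LEFT JOIN courses b ON a.course_id = b.id

Result:
student | course       
--------+--------------
Eli     | NULL         
Wendy   | NULL         
Pete    | Discrete Math
Sam     | Physics      


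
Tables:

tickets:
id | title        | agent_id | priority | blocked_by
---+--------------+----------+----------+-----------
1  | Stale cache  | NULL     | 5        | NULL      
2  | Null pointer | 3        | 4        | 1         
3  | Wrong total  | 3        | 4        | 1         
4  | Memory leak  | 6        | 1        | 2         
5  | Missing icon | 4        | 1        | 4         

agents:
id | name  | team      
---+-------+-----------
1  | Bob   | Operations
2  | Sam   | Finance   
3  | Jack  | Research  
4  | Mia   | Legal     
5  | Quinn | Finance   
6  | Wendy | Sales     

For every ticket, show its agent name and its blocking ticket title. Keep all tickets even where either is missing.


Two LEFT JOINs from the same base table tickets: one to agents via agent_id, one to tickets itself via blocked_by. Both are LEFT so every ticket is preserved.
Match against agents:
  - ticket 1 (Stale cache): agent_id=NULL, no match -> kept with NULL
  - ticket 2 (Null pointer): agent_id=3 -> matches Jack
  - ticket 3 (Wrong total): agent_id=3 -> matches Jack
  - ticket 4 (Memory leak): agent_id=6 -> matches Wendy
  - ticket 5 (Missing icon): agent_id=4 -> matches Mia
Match against tickets (self):
  - ticket 1 (Stale cache): blocked_by=NULL -> NULL
  - ticket 2 (Null pointer): blocked_by=1 -> Stale cache
  - ticket 3 (Wrong total): blocked_by=1 -> Stale cache
  - ticket 4 (Memory leak): blocked_by=2 -> Null pointer
  - ticket 5 (Missing icon): blocked_by=4 -> Memory leak

SQL:
SELECT a.title, b.name AS agent, c.title AS blocked_by
FROM tickets a
LEFT JOIN agents b ON a.agent_id = b.id
LEFT JOIN tickets c ON a.blocked_by = c.id

Result:
title        | agent | blocked_by  
-------------+-------+-------------
Stale cache  | NULL  | NULL        
Null pointer | Jack  | Stale cache 
Wrong total  | Jack  | Stale cache 
Memory leak  | Wendy | Null pointer
Missing icon | Mia   | Memory leak 


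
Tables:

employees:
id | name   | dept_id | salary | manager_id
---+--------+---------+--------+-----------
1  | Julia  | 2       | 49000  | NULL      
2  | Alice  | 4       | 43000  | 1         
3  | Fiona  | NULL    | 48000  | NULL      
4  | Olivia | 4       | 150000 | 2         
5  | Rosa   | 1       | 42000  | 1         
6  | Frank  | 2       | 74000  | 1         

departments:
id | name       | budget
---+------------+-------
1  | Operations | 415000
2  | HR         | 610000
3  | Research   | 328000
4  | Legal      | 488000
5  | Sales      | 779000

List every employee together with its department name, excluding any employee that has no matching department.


INNER JOIN keeps only employees rows whose dept_id matches an id in departments. Walk through each employee:
  - employee 1 (Julia): dept_id=2 -> matches HR
  - employee 2 (Alice): dept_id=4 -> matches Legal
  - employee 3 (Fiona): dept_id=NULL, no match -> dropped
  - employee 4 (Olivia): dept_id=4 -> matches Legal
  - employee 5 (Rosa): dept_id=1 -> matches Operations
  - employee 6 (Frank): dept_id=2 -> matches HR
So 1 of 6 rows is dropped.

SQL:
SELECT a.name, b.name AS department
FROM employees a
INNER JOIN departments b ON a.dept_id = b.id

Result:
name   | department
-------+-----------
Julia  | HR        
Alice  | Legal     
Olivia | Legal     
Rosa   | Operations
Frank  | HR        


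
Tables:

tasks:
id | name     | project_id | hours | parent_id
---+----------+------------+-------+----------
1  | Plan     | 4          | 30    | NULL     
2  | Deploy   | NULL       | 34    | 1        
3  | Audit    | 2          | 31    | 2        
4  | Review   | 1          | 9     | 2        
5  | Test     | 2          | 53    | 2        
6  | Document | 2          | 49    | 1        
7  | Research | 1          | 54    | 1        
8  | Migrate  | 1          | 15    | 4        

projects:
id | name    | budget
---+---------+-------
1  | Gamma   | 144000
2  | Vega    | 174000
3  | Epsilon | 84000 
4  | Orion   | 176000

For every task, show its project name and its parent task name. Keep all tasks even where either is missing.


Two LEFT JOINs from the same base table tasks: one to projects via project_id, one to tasks itself via parent_id. Both are LEFT so every task is preserved.
Match against projects:
  - task 1 (Plan): project_id=4 -> matches Orion
  - task 2 (Deploy): project_id=NULL, no match -> kept with NULL
  - task 3 (Audit): project_id=2 -> matches Vega
  - task 4 (Review): project_id=1 -> matches Gamma
  - task 5 (Test): project_id=2 -> matches Vega
  - task 6 (Document): project_id=2 -> matches Vega
  - task 7 (Research): project_id=1 -> matches Gamma
  - task 8 (Migrate): project_id=1 -> matches Gamma
Match against tasks (self):
  - task 1 (Plan): parent_id=NULL -> NULL
  - task 2 (Deploy): parent_id=1 -> Plan
  - task 3 (Audit): parent_id=2 -> Deploy
  - task 4 (Review): parent_id=2 -> Deploy
  - task 5 (Test): parent_id=2 -> Deploy
  - task 6 (Document): parent_id=1 -> Plan
  - task 7 (Research): parent_id=1 -> Plan
  - task 8 (Migrate): parent_id=4 -> Review

SQL:
SELECT a.name, b.name AS project, c.name AS parent
FROM tasks a
LEFT JOIN projects b ON a.project_id = b.id
LEFT JOIN tasks c ON a.parent_id = c.id

Result:
name     | project | parent
---------+---------+-------
Plan     | Orion   | NULL  
Deploy   | NULL    | Plan  
Audit    | Vega    | Deploy
Review   | Gamma   | Deploy
Test     | Vega    | Deploy
Document | Vega    | Plan  
Research | Gamma   | Plan  
Migrate  | Gamma   | Review


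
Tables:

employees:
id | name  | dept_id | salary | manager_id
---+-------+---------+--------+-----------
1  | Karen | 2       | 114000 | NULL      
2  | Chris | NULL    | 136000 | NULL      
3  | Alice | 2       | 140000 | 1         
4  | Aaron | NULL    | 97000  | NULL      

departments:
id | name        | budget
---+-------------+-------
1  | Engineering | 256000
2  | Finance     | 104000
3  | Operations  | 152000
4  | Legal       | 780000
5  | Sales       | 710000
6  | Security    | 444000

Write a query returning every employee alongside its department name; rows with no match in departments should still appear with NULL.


LEFT JOIN keeps every row from employees (the left table); where dept_id has no match in departments, the department columns become NULL. Walk through each employee:
  - employee 1 (Karen): dept_id=2 -> matches Finance
  - employee 2 (Chris): dept_id=NULL, no match -> kept with NULL
  - employee 3 (Alice): dept_id=2 -> matches Finance
  - employee 4 (Aaron): dept_id=NULL, no match -> kept with NULL
All 4 rows appear; 2 have NULL department.

SQL:
SELECT a.name, b.name AS department
FROM employees a
LEFT JOIN departments b ON a.dept_id = b.id

Result:
name  | department
------+-----------
Karen | Finance   
Chris | NULL      
Alice | Finance   
Aaron | NULL      


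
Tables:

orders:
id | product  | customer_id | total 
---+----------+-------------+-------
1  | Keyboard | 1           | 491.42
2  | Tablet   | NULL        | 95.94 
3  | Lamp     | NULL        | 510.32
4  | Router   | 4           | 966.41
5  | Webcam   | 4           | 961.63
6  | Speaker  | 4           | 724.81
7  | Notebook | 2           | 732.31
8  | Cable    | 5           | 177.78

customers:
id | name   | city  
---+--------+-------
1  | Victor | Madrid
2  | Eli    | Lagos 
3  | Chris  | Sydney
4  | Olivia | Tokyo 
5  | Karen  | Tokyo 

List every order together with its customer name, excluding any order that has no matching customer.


INNER JOIN keeps only orders rows whose customer_id matches an id in customers. Walk through each order:
  - order 1 (Keyboard): customer_id=1 -> matches Victor
  - order 2 (Tablet): customer_id=NULL, no match -> dropped
  - order 3 (Lamp): customer_id=NULL, no match -> dropped
  - order 4 (Router): customer_id=4 -> matches Olivia
  - order 5 (Webcam): customer_id=4 -> matches Olivia
  - order 6 (Speaker): customer_id=4 -> matches Olivia
  - order 7 (Notebook): customer_id=2 -> matches Eli
  - order 8 (Cable): customer_id=5 -> matches Karen
So 2 of 8 rows are dropped.

SQL:
SELECT a.product, b.name AS customer
FROM orders a
INNER JOIN customers b ON a.customer_id = b.id

Result:
product  | customer
---------+---------
Keyboard | Victor  
Router   | Olivia  
Webcam   | Olivia  
Speaker  | Olivia  
Notebook | Eli     
Cable    | Karen   


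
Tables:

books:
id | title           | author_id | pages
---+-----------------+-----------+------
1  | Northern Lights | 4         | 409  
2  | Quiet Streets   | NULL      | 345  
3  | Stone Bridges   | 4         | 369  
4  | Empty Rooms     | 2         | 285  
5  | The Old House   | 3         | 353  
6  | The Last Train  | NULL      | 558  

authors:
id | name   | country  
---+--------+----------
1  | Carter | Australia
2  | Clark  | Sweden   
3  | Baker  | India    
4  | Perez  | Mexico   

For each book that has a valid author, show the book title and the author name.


INNER JOIN keeps only books rows whose author_id matches an id in authors. Walk through each book:
  - book 1 (Northern Lights): author_id=4 -> matches Perez
  - book 2 (Quiet Streets): author_id=NULL, no match -> dropped
  - book 3 (Stone Bridges): author_id=4 -> matches Perez
  - book 4 (Empty Rooms): author_id=2 -> matches Clark
  - book 5 (The Old House): author_id=3 -> matches Baker
  - book 6 (The Last Train): author_id=NULL, no match -> dropped
So 2 of 6 rows are dropped.

SQL:
SELECT a.title, b.name AS author
FROM books a
INNER JOIN authors b ON a.author_id = b.id

Result:
title           | author
----------------+-------
Northern Lights | Perez 
Stone Bridges   | Perez 
Empty Rooms     | Clark 
The Old House   | Baker 


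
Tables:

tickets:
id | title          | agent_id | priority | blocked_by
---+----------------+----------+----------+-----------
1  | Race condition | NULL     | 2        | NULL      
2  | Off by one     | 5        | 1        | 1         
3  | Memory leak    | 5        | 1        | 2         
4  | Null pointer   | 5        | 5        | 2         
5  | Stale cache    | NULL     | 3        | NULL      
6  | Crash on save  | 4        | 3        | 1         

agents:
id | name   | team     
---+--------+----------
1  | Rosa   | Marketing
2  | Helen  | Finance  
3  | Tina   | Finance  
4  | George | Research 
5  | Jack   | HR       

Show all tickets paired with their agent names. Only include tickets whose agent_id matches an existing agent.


INNER JOIN keeps only tickets rows whose agent_id matches an id in agents. Walk through each ticket:
  - ticket 1 (Race condition): agent_id=NULL, no match -> dropped
  - ticket 2 (Off by one): agent_id=5 -> matches Jack
  - ticket 3 (Memory leak): agent_id=5 -> matches Jack
  - ticket 4 (Null pointer): agent_id=5 -> matches Jack
  - ticket 5 (Stale cache): agent_id=NULL, no match -> dropped
  - ticket 6 (Crash on save): agent_id=4 -> matches George
So 2 of 6 rows are dropped.

SQL:
SELECT a.title, b.name AS agent
FROM tickets a
INNER JOIN agents b ON a.agent_id = b.id

Result:
title         | agent 
--------------+-------
Off by one    | Jack  
Memory leak   | Jack  
Null pointer  | Jack  
Crash on save | George


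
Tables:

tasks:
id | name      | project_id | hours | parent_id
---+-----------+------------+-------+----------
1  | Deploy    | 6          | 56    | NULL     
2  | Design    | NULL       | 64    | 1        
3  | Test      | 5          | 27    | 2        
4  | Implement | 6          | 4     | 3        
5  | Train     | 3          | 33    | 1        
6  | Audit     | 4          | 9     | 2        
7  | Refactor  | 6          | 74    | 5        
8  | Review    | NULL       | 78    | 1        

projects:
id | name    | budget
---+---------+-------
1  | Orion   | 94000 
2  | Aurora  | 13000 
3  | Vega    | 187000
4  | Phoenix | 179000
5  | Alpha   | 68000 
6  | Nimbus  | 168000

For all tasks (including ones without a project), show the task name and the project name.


LEFT JOIN keeps every row from tasks (the left table); where project_id has no match in projects, the project columns become NULL. Walk through each task:
  - task 1 (Deploy): project_id=6 -> matches Nimbus
  - task 2 (Design): project_id=NULL, no match -> kept with NULL
  - task 3 (Test): project_id=5 -> matches Alpha
  - task 4 (Implement): project_id=6 -> matches Nimbus
  - task 5 (Train): project_id=3 -> matches Vega
  - task 6 (Audit): project_id=4 -> matches Phoenix
  - task 7 (Refactor): project_id=6 -> matches Nimbus
  - task 8 (Review): project_id=NULL, no match -> kept with NULL
All 8 rows appear; 2 have NULL project.

SQL:
SELECT a.name, b.name AS project
FROM tasks a
LEFT JOIN projects b ON a.project_id = b.id

Result:
name      | project
----------+--------
Deploy    | Nimbus 
Design    | NULL   
Test      | Alpha  
Implement | Nimbus 
Train     | Vega   
Audit     | Phoenix
Refactor  | Nimbus 
Review    | NULL   


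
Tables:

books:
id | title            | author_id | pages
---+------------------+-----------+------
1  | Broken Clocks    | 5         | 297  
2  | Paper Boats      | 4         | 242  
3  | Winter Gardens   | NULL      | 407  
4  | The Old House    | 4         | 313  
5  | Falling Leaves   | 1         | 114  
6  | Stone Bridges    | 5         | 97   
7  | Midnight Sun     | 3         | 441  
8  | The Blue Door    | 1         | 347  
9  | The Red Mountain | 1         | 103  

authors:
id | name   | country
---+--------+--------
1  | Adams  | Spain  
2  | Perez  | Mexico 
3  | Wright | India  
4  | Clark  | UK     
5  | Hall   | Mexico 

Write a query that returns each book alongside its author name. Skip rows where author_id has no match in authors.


INNER JOIN keeps only books rows whose author_id matches an id in authors. Walk through each book:
  - book 1 (Broken Clocks): author_id=5 -> matches Hall
  - book 2 (Paper Boats): author_id=4 -> matches Clark
  - book 3 (Winter Gardens): author_id=NULL, no match -> dropped
  - book 4 (The Old House): author_id=4 -> matches Clark
  - book 5 (Falling Leaves): author_id=1 -> matches Adams
  - book 6 (Stone Bridges): author_id=5 -> matches Hall
  - book 7 (Midnight Sun): author_id=3 -> matches Wright
  - book 8 (The Blue Door): author_id=1 -> matches Adams
  - book 9 (The Red Mountain): author_id=1 -> matches Adams
So 1 of 9 rows is dropped.

SQL:
SELECT a.title, b.name AS author
FROM books a
INNER JOIN authors b ON a.author_id = b.id

Result:
title            | author
-----------------+-------
Broken Clocks    | Hall  
Paper Boats      | Clark 
The Old House    | Clark 
Falling Leaves   | Adams 
Stone Bridges    | Hall  
Midnight Sun     | Wright
The Blue Door    | Adams 
The Red Mountain | Adams 


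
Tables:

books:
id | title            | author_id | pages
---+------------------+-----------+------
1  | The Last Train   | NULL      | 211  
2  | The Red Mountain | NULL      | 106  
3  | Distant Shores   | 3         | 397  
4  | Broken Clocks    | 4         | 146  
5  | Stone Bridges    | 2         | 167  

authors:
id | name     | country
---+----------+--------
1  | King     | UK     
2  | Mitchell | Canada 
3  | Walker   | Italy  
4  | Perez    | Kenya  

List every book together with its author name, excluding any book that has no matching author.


INNER JOIN keeps only books rows whose author_id matches an id in authors. Walk through each book:
  - book 1 (The Last Train): author_id=NULL, no match -> dropped
  - book 2 (The Red Mountain): author_id=NULL, no match -> dropped
  - book 3 (Distant Shores): author_id=3 -> matches Walker
  - book 4 (Broken Clocks): author_id=4 -> matches Perez
  - book 5 (Stone Bridges): author_id=2 -> matches Mitchell
So 2 of 5 rows are dropped.

SQL:
SELECT a.title, b.name AS author
FROM books a
INNER JOIN authors b ON a.author_id = b.id

Result:
title          | author  
---------------+---------
Distant Shores | Walker  
Broken Clocks  | Perez   
Stone Bridges  | Mitchell


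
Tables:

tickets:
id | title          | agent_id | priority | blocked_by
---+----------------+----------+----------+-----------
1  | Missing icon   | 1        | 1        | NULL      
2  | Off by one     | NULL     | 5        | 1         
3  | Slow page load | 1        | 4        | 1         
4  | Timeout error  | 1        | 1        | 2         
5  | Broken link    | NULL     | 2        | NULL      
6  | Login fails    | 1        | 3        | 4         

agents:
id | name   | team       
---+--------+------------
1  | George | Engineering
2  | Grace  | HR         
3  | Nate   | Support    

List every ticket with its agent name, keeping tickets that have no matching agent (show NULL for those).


LEFT JOIN keeps every row from tickets (the left table); where agent_id has no match in agents, the agent columns become NULL. Walk through each ticket:
  - ticket 1 (Missing icon): agent_id=1 -> matches George
  - ticket 2 (Off by one): agent_id=NULL, no match -> kept with NULL
  - ticket 3 (Slow page load): agent_id=1 -> matches George
  - ticket 4 (Timeout error): agent_id=1 -> matches George
  - ticket 5 (Broken link): agent_id=NULL, no match -> kept with NULL
  - ticket 6 (Login fails): agent_id=1 -> matches George
All 6 rows appear; 2 have NULL agent.

SQL:
SELECT a.title, b.name AS agent
FROM tickets a
LEFT JOIN agents b ON a.agent_id = b.id

Result:
title          | agent 
---------------+-------
Missing icon   | George
Off by one     | NULL  
Slow page load | George
Timeout error  | George
Broken link    | NULL  
Login fails    | George


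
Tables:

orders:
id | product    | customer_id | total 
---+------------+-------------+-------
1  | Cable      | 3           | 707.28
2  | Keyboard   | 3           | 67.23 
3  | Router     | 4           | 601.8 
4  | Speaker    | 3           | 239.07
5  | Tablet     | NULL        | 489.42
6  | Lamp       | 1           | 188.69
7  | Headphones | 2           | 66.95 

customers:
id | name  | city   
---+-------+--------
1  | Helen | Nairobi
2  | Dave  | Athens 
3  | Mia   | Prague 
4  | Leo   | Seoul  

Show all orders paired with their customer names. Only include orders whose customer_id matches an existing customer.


INNER JOIN keeps only orders rows whose customer_id matches an id in customers. Walk through each order:
  - order 1 (Cable): customer_id=3 -> matches Mia
  - order 2 (Keyboard): customer_id=3 -> matches Mia
  - order 3 (Router): customer_id=4 -> matches Leo
  - order 4 (Speaker): customer_id=3 -> matches Mia
  - order 5 (Tablet): customer_id=NULL, no match -> dropped
  - order 6 (Lamp): customer_id=1 -> matches Helen
  - order 7 (Headphones): customer_id=2 -> matches Dave
So 1 of 7 rows is dropped.

SQL:
SELECT a.product, b.name AS customer
FROM orders a
INNER JOIN customers b ON a.customer_id = b.id

Result:
product    | customer
-----------+---------
Cable      | Mia     
Keyboard   | Mia     
Router     | Leo     
Speaker    | Mia     
Lamp       | Helen   
Headphones | Dave    


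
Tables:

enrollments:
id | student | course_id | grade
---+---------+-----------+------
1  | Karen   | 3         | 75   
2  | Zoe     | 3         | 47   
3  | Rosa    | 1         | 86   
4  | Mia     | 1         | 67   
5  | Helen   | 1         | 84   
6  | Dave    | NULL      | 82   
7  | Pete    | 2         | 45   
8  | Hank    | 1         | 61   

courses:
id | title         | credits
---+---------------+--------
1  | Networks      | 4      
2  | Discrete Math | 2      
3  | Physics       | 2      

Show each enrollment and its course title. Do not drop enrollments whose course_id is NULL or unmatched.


LEFT JOIN keeps every row from enrollments (the left table); where course_id has no match in courses, the course columns become NULL. Walk through each enrollment:
  - enrollment 1 (Karen): course_id=3 -> matches Physics
  - enrollment 2 (Zoe): course_id=3 -> matches Physics
  - enrollment 3 (Rosa): course_id=1 -> matches Networks
  - enrollment 4 (Mia): course_id=1 -> matches Networks
  - enrollment 5 (Helen): course_id=1 -> matches Networks
  - enrollment 6 (Dave): course_id=NULL, no match -> kept with NULL
  - enrollment 7 (Pete): course_id=2 -> matches Discrete Math
  - enrollment 8 (Hank): course_id=1 -> matches Networks
All 8 rows appear; 1 has NULL course.

SQL:
SELECT a.student, b.title AS course
FROM enrollments a
LEFT JOIN courses b ON a.course_id = b.id

Result:
student | course       
--------+--------------
Karen   | Physics      
Zoe     | Physics      
Rosa    | Networks     
Mia     | Networks     
Helen   | Networks     
Dave    | NULL         
Pete    | Discrete Math
Hank    | Networks     


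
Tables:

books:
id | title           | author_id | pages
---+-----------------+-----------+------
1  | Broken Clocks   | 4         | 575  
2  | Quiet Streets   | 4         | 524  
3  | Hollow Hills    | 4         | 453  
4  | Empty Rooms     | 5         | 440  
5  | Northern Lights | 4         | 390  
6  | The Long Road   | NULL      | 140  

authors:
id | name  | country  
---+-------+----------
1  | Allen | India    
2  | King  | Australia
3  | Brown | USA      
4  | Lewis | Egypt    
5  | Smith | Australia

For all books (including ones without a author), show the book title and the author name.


LEFT JOIN keeps every row from books (the left table); where author_id has no match in authors, the author columns become NULL. Walk through each book:
  - book 1 (Broken Clocks): author_id=4 -> matches Lewis
  - book 2 (Quiet Streets): author_id=4 -> matches Lewis
  - book 3 (Hollow Hills): author_id=4 -> matches Lewis
  - book 4 (Empty Rooms): author_id=5 -> matches Smith
  - book 5 (Northern Lights): author_id=4 -> matches Lewis
  - book 6 (The Long Road): author_id=NULL, no match -> kept with NULL
All 6 rows appear; 1 has NULL author.

SQL:
SELECT a.title, b.name AS author
FROM books a
LEFT JOIN authors b ON a.author_id = b.id

Result:
title           | author
----------------+-------
Broken Clocks   | Lewis 
Quiet Streets   | Lewis 
Hollow Hills    | Lewis 
Empty Rooms     | Smith 
Northern Lights | Lewis 
The Long Road   | NULL  
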